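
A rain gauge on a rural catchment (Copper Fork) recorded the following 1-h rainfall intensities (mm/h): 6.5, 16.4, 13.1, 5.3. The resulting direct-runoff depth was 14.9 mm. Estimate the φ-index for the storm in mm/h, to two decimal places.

Only the 2 blocks with intensity above φ contribute runoff: 16.4, 13.1 mm/h.
Σ(I−φ)·Δt = d  ⇒  (16.4+13.1 − 2φ)·1 = 14.9
φ = (29.50 − 14.9/1) / 2 = 7.30 mm/h.

φ ≈ 7.30 mm/h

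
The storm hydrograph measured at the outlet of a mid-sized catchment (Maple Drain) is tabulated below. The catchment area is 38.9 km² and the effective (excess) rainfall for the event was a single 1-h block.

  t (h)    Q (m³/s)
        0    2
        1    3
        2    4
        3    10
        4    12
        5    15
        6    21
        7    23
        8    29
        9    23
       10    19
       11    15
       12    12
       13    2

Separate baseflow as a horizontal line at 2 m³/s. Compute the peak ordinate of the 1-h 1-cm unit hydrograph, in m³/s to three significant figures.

U_p ≈ 18.0 m³/s

Direct runoff: 0.0, 1.0, 2.0, 8.0, 10.0, 13.0, 19.0, 21.0, 27.0, 21.0, 17.0, 13.0, 10.0, 0.0 m³/s; ΣQ_DR = 162.0 m³/s, peak = 27.0 m³/s.
Runoff depth d = ΣQ_DR·Δt / A = 162.0 × 3600 / (38.9 km²) = 14.99 mm.
The 1-cm UH is the DRH scaled by (10 mm)/d, so U_p = 27.0 × 10/14.99 = 18.0 m³/s.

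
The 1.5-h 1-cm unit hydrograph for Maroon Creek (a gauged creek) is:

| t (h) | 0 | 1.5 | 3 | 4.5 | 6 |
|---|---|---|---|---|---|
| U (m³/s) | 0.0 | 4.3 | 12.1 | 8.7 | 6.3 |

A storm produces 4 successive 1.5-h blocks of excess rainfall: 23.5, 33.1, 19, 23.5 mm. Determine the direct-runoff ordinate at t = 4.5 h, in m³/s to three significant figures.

Q ≈ 68.7 m³/s

By discrete convolution, Q_j = Σ (P_i / 10 mm) · U_{j−i}.
At t = 4.5 h (j=3): Q = (23.5/10)·8.7 + (33.1/10)·12.1 + (19/10)·4.3 + (23.5/10)·0.0 = 68.7 m³/s.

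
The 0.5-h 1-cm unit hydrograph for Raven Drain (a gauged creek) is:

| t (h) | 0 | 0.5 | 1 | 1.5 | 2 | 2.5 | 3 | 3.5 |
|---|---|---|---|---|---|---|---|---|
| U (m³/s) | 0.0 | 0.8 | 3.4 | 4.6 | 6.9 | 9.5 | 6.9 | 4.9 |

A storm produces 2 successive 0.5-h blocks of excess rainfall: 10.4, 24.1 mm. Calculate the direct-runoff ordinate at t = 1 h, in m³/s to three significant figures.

By discrete convolution, Q_j = Σ (P_i / 10 mm) · U_{j−i}.
At t = 1 h (j=2): Q = (10.4/10)·3.4 + (24.1/10)·0.8 = 5.46 m³/s.

Q ≈ 5.46 m³/s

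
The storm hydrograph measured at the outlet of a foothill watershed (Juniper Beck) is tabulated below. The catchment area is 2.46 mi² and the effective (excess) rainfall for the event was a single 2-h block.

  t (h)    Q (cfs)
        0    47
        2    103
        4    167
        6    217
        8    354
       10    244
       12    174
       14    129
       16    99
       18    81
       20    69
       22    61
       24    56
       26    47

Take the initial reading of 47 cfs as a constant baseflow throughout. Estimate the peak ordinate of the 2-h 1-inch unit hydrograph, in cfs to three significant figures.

Direct runoff: 0.0, 56.0, 120.0, 170.0, 307.0, 197.0, 127.0, 82.0, 52.0, 34.0, 22.0, 14.0, 9.0, 0.0 cfs; ΣQ_DR = 1190 cfs, peak = 307.0 cfs.
Runoff depth d = ΣQ_DR·Δt / A = 1190 × 7200 / (2.46 mi²) = 1.499 in.
The 1-inch UH is the DRH scaled by (1 in)/d, so U_p = 307.0 × 1/1.499 = 205 cfs.

U_p ≈ 205 cfs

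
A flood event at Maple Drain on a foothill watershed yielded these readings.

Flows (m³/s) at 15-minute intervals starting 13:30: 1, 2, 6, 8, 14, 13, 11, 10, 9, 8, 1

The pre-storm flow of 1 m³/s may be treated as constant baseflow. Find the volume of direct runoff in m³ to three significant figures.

Direct-runoff ordinates (Q − Q_b): 0.0, 1.0, 5.0, 7.0, 13.0, 12.0, 10.0, 9.0, 8.0, 7.0, 0.0 m³/s.
ΣQ_DR = 72.00 m³/s.
With Δt = 0.25 h = 900 s, V = ΣQ_DR · Δt = 72.00 × 900 = 64800 m³.

V ≈ 64800 m³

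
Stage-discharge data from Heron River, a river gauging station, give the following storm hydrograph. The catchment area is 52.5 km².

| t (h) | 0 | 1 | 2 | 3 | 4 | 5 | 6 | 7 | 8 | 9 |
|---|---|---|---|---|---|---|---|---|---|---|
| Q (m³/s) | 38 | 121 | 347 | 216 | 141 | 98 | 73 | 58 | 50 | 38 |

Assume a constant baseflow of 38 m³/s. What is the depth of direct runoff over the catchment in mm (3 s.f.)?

d ≈ 54.9 mm

Direct runoff: 0.0, 83.0, 309.0, 178.0, 103.0, 60.0, 35.0, 20.0, 12.0, 0.0 m³/s; ΣQ_DR = 800.0 m³/s.
V = ΣQ_DR · Δt = 800.0 × 3600 s = 2.880 × 10^6 m³.
Over A = 52.5 km², depth = V / A = 54.9 mm.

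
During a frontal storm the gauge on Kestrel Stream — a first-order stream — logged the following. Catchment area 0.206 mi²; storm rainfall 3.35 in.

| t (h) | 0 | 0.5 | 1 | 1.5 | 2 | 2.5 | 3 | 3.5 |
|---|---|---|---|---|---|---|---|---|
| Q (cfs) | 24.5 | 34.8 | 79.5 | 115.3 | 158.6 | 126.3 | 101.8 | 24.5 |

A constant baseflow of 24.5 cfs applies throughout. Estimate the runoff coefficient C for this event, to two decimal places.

ΣQ_DR = 469.3 cfs; V = ΣQ_DR·Δt = 8.447 × 10^5 ft³.
Runoff depth d = V / A = 1.765 in.
C = d / P = 1.765 / 3.35 = 0.53.

C ≈ 0.53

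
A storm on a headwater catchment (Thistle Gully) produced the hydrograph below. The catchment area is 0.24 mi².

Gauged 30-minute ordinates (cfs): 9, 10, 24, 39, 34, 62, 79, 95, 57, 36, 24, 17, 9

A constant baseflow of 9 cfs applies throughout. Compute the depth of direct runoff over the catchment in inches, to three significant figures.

Direct runoff: 0.0, 1.0, 15.0, 30.0, 25.0, 53.0, 70.0, 86.0, 48.0, 27.0, 15.0, 8.0, 0.0 cfs; ΣQ_DR = 378.0 cfs.
V = ΣQ_DR · Δt = 378.0 × 1800 s = 6.804 × 10^5 ft³.
Over A = 0.24 mi², depth = V / A = 1.22 in.

d ≈ 1.22 in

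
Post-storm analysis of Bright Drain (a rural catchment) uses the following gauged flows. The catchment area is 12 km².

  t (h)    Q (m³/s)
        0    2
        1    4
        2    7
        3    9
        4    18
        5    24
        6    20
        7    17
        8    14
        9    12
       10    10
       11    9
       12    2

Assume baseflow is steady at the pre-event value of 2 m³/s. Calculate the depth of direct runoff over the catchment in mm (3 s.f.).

d ≈ 36.6 mm

Direct runoff: 0.0, 2.0, 5.0, 7.0, 16.0, 22.0, 18.0, 15.0, 12.0, 10.0, 8.0, 7.0, 0.0 m³/s; ΣQ_DR = 122.0 m³/s.
V = ΣQ_DR · Δt = 122.0 × 3600 s = 4.392 × 10^5 m³.
Over A = 12 km², depth = V / A = 36.6 mm.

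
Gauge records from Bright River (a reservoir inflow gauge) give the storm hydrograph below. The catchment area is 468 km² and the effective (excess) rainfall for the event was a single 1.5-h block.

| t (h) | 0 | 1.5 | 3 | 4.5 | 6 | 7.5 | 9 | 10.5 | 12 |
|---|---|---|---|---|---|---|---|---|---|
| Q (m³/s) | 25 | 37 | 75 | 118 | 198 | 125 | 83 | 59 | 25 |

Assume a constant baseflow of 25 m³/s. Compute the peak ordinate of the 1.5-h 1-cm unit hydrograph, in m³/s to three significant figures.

Direct runoff: 0.0, 12.0, 50.0, 93.0, 173.0, 100.0, 58.0, 34.0, 0.0 m³/s; ΣQ_DR = 520.0 m³/s, peak = 173.0 m³/s.
Runoff depth d = ΣQ_DR·Δt / A = 520.0 × 5400 / (468 km²) = 6.000 mm.
The 1-cm UH is the DRH scaled by (10 mm)/d, so U_p = 173.0 × 10/6.000 = 288 m³/s.

U_p ≈ 288 m³/s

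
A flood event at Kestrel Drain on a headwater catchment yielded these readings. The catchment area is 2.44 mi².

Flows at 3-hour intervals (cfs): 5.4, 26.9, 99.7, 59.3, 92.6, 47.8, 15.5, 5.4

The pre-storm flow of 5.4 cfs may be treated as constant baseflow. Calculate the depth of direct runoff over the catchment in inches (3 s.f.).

Direct runoff: 0.0, 21.5, 94.3, 53.9, 87.2, 42.4, 10.1, 0.0 cfs; ΣQ_DR = 309.4 cfs.
V = ΣQ_DR · Δt = 309.4 × 10800 s = 3.342 × 10^6 ft³.
Over A = 2.44 mi², depth = V / A = 0.589 in.

d ≈ 0.589 in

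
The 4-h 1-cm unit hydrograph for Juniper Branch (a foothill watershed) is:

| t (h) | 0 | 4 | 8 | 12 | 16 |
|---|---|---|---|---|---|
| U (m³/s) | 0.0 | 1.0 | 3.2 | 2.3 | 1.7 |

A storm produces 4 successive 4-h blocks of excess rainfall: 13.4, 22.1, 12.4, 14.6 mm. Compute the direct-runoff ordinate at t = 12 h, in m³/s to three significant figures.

Q ≈ 11.4 m³/s

By discrete convolution, Q_j = Σ (P_i / 10 mm) · U_{j−i}.
At t = 12 h (j=3): Q = (13.4/10)·2.3 + (22.1/10)·3.2 + (12.4/10)·1.0 + (14.6/10)·0.0 = 11.4 m³/s.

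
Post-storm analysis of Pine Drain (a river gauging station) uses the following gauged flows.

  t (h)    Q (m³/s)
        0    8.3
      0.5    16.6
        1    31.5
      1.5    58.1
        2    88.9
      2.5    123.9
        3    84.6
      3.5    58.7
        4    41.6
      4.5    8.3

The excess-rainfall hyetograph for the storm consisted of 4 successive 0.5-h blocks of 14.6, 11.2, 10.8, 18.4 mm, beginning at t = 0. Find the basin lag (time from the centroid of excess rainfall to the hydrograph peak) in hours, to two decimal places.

Centroid of excess rainfall: t_c = Σ P_i·t̄_i / ΣP_i = 1.0500 h (block centres at 0.25, 0.75, 1.25, 1.75 h).
Hydrograph peak occurs at t = 2.5 h, so basin lag t_L = 2.5 − 1.0500 = 1.45 h.

t_L ≈ 1.45 h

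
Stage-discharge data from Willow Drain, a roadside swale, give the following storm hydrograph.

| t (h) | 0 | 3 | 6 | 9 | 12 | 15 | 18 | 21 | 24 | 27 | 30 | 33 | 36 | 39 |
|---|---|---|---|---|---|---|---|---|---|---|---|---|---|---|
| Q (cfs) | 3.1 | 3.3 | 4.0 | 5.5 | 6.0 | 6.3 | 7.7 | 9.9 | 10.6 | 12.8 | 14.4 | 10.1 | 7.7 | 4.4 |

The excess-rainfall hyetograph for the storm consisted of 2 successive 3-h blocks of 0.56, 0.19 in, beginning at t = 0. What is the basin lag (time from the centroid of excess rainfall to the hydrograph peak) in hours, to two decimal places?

Centroid of excess rainfall: t_c = Σ P_i·t̄_i / ΣP_i = 2.2600 h (block centres at 1.5, 4.5 h).
Hydrograph peak occurs at t = 30 h, so basin lag t_L = 30 − 2.2600 = 27.74 h.

t_L ≈ 27.74 h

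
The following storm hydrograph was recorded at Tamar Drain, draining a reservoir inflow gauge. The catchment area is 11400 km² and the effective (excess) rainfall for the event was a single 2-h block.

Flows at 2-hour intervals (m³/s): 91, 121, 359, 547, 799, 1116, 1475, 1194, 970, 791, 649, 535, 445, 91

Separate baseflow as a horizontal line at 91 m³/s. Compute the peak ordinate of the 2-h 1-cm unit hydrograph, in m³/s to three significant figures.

Direct runoff: 0.0, 30.0, 268.0, 456.0, 708.0, 1025.0, 1384.0, 1103.0, 879.0, 700.0, 558.0, 444.0, 354.0, 0.0 m³/s; ΣQ_DR = 7909 m³/s, peak = 1384.0 m³/s.
Runoff depth d = ΣQ_DR·Δt / A = 7909 × 7200 / (11400 km²) = 4.995 mm.
The 1-cm UH is the DRH scaled by (10 mm)/d, so U_p = 1384.0 × 10/4.995 = 2770 m³/s.

U_p ≈ 2770 m³/s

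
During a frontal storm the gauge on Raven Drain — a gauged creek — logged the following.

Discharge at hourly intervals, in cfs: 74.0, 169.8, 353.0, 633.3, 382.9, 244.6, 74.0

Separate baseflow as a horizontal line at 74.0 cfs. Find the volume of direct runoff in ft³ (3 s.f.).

Direct-runoff ordinates (Q − Q_b): 0.0, 95.8, 279.0, 559.3, 308.9, 170.6, 0.0 cfs.
ΣQ_DR = 1414 cfs.
With Δt = 1 h = 3600 s, V = ΣQ_DR · Δt = 1414 × 3600 = 5.09 × 10^6 ft³.

V ≈ 5.09 × 10^6 ft³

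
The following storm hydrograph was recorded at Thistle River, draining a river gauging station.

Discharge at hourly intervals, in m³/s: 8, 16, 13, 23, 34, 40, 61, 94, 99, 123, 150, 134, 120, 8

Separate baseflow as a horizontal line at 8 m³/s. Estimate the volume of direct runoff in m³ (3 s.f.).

Direct-runoff ordinates (Q − Q_b): 0.0, 8.0, 5.0, 15.0, 26.0, 32.0, 53.0, 86.0, 91.0, 115.0, 142.0, 126.0, 112.0, 0.0 m³/s.
ΣQ_DR = 811.0 m³/s.
With Δt = 1 h = 3600 s, V = ΣQ_DR · Δt = 811.0 × 3600 = 2.92 × 10^6 m³.

V ≈ 2.92 × 10^6 m³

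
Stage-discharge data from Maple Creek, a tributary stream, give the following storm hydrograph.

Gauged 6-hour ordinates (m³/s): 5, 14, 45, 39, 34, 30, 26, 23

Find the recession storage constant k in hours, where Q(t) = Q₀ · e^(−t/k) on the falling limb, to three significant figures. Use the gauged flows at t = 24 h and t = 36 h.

k ≈ 44.7 h

On the falling limb, Q drops from 34 to 26 m³/s between t = 24 h and t = 36 h (Δt = 12 h).
k = −Δt / ln(Q₂/Q₁) = −12 / ln(26/34) = 44.7 h.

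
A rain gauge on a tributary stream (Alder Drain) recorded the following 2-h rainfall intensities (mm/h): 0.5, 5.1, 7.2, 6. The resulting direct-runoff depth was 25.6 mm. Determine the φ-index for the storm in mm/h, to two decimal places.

φ ≈ 1.83 mm/h

Only the 3 blocks with intensity above φ contribute runoff: 5.1, 7.2, 6 mm/h.
Σ(I−φ)·Δt = d  ⇒  (5.1+7.2+6 − 3φ)·2 = 25.6
φ = (18.30 − 25.6/2) / 3 = 1.83 mm/h.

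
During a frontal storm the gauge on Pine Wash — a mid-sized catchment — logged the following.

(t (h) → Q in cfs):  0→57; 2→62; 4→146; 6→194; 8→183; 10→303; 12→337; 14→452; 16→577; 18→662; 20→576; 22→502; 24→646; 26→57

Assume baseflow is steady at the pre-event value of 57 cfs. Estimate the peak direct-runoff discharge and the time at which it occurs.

Subtracting baseflow gives direct-runoff ordinates: 0.0, 5.0, 89.0, 137.0, 126.0, 246.0, 280.0, 395.0, 520.0, 605.0, 519.0, 445.0, 589.0, 0.0 cfs.
The maximum is 605.0 cfs, occurring at the reading for t = 18 h.

Q_p = 605.0 cfs at t = 18 h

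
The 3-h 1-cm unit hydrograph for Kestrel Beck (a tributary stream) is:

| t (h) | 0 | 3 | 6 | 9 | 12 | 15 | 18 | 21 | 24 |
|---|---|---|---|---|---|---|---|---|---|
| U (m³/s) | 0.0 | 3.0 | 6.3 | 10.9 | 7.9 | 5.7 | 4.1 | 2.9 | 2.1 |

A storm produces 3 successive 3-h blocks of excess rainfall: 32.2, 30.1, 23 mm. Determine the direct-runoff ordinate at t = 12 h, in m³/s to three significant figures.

By discrete convolution, Q_j = Σ (P_i / 10 mm) · U_{j−i}.
At t = 12 h (j=4): Q = (32.2/10)·7.9 + (30.1/10)·10.9 + (23/10)·6.3 = 72.7 m³/s.

Q ≈ 72.7 m³/s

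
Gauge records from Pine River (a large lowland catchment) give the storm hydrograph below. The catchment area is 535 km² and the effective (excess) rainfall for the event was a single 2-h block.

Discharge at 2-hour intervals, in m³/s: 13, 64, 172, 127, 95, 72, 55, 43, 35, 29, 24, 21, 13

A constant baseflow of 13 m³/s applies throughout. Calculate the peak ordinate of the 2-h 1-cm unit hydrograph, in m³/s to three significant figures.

Direct runoff: 0.0, 51.0, 159.0, 114.0, 82.0, 59.0, 42.0, 30.0, 22.0, 16.0, 11.0, 8.0, 0.0 m³/s; ΣQ_DR = 594.0 m³/s, peak = 159.0 m³/s.
Runoff depth d = ΣQ_DR·Δt / A = 594.0 × 7200 / (535 km²) = 7.994 mm.
The 1-cm UH is the DRH scaled by (10 mm)/d, so U_p = 159.0 × 10/7.994 = 199 m³/s.

U_p ≈ 199 m³/s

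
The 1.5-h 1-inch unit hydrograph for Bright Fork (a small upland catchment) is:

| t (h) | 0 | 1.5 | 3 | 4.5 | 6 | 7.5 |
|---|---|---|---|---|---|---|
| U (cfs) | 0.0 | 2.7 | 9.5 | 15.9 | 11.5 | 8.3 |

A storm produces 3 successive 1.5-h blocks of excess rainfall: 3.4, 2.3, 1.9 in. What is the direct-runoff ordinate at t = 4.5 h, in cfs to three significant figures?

Q ≈ 81.0 cfs

By discrete convolution, Q_j = Σ (P_i / 1 in) · U_{j−i}.
At t = 4.5 h (j=3): Q = (3.4/1)·15.9 + (2.3/1)·9.5 + (1.9/1)·2.7 = 81.0 cfs.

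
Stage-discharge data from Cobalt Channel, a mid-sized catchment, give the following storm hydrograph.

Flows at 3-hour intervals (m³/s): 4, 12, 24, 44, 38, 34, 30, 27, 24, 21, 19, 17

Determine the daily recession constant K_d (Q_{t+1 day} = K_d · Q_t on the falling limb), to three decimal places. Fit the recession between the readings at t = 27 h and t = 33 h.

K_d ≈ 0.429

Between t = 27 h and t = 33 h the flow falls from 21 to 17 m³/s over 2×3 h = 6 h.
Per-interval ratio K = (17/21)^(1/2) = 0.8997; K_d = K^(24/3) = 0.429.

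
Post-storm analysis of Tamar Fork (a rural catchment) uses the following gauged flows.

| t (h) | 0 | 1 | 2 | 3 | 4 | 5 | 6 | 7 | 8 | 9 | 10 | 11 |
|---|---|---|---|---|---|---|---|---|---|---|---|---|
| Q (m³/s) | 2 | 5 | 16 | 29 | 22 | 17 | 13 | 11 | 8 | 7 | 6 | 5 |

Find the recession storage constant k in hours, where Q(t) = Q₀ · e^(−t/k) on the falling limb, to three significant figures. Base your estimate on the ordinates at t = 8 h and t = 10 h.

k ≈ 6.95 h

On the falling limb, Q drops from 8 to 6 m³/s between t = 8 h and t = 10 h (Δt = 2 h).
k = −Δt / ln(Q₂/Q₁) = −2 / ln(6/8) = 6.95 h.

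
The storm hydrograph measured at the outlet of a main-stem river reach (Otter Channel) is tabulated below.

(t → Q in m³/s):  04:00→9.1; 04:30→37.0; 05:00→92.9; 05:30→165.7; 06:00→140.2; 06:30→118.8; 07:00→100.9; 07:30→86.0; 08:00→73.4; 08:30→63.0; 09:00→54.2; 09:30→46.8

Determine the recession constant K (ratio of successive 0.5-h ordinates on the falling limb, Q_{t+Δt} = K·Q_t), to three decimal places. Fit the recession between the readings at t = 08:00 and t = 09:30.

K ≈ 0.861

Using the recession-limb readings at t = 08:00 and t = 09:30: Q falls from 73.4 to 46.8 m³/s over 3 intervals.
K = (Q₂/Q₁)^(1/3) = (46.8/73.4)^(1/3) = 0.861.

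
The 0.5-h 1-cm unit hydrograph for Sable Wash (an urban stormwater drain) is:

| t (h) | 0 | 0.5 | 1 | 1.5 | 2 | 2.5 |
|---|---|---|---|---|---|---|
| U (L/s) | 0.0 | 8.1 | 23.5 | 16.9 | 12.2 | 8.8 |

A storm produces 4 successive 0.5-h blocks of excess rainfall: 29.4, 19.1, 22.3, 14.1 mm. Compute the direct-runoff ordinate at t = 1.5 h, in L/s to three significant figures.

By discrete convolution, Q_j = Σ (P_i / 10 mm) · U_{j−i}.
At t = 1.5 h (j=3): Q = (29.4/10)·16.9 + (19.1/10)·23.5 + (22.3/10)·8.1 + (14.1/10)·0.0 = 113 L/s.

Q ≈ 113 L/s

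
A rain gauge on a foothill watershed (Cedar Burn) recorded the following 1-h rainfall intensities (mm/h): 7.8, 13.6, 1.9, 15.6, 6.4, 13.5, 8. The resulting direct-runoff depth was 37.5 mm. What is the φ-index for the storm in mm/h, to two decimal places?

φ ≈ 4.57 mm/h

Only the 6 blocks with intensity above φ contribute runoff: 7.8, 13.6, 15.6, 6.4, 13.5, 8 mm/h.
Σ(I−φ)·Δt = d  ⇒  (7.8+13.6+15.6+6.4+13.5+8 − 6φ)·1 = 37.5
φ = (64.90 − 37.5/1) / 6 = 4.57 mm/h.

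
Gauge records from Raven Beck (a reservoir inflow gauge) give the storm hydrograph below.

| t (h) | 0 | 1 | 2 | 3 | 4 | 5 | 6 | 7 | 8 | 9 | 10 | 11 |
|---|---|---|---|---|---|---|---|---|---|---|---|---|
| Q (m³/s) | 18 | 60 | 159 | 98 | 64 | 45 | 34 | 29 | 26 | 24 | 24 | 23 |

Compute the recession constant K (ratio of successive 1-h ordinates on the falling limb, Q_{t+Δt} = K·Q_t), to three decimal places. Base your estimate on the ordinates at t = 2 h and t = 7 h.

K ≈ 0.712

Using the recession-limb readings at t = 2 h and t = 7 h: Q falls from 159 to 29 m³/s over 5 intervals.
K = (Q₂/Q₁)^(1/5) = (29/159)^(1/5) = 0.712.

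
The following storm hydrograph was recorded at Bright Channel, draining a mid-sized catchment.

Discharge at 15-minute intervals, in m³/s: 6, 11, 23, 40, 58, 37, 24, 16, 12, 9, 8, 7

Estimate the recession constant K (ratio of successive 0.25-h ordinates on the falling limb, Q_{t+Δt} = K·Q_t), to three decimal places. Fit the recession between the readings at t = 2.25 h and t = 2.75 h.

K ≈ 0.882

Using the recession-limb readings at t = 2.25 h and t = 2.75 h: Q falls from 9 to 7 m³/s over 2 intervals.
K = (Q₂/Q₁)^(1/2) = (7/9)^(1/2) = 0.882.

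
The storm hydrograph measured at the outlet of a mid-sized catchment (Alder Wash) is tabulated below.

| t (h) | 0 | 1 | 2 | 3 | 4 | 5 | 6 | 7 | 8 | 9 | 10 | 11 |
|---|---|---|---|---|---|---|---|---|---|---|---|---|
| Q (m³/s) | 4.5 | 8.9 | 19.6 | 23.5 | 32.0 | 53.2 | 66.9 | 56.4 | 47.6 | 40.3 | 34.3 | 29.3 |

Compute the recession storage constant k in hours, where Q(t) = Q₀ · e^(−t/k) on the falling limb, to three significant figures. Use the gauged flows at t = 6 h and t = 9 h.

k ≈ 5.92 h

On the falling limb, Q drops from 66.9 to 40.3 m³/s between t = 6 h and t = 9 h (Δt = 3 h).
k = −Δt / ln(Q₂/Q₁) = −3 / ln(40.3/66.9) = 5.92 h.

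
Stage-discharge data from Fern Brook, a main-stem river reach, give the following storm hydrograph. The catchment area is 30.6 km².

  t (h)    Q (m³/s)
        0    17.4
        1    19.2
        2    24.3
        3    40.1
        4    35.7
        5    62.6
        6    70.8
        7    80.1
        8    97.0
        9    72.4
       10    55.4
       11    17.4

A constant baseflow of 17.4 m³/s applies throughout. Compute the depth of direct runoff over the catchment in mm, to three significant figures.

Direct runoff: 0.0, 1.8, 6.9, 22.7, 18.3, 45.2, 53.4, 62.7, 79.6, 55.0, 38.0, 0.0 m³/s; ΣQ_DR = 383.6 m³/s.
V = ΣQ_DR · Δt = 383.6 × 3600 s = 1.381 × 10^6 m³.
Over A = 30.6 km², depth = V / A = 45.1 mm.

d ≈ 45.1 mm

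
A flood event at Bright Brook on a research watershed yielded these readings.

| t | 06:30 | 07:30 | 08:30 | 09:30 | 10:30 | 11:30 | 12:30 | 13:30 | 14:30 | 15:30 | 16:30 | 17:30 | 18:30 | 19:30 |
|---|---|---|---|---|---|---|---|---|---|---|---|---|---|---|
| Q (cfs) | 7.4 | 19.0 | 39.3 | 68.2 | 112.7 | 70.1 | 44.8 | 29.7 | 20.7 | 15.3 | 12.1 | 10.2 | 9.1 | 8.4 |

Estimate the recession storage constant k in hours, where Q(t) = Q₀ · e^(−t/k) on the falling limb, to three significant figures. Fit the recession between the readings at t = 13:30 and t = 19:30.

k ≈ 4.75 h

On the falling limb, Q drops from 29.7 to 8.4 cfs between t = 13:30 and t = 19:30 (Δt = 6 h).
k = −Δt / ln(Q₂/Q₁) = −6 / ln(8.4/29.7) = 4.75 h.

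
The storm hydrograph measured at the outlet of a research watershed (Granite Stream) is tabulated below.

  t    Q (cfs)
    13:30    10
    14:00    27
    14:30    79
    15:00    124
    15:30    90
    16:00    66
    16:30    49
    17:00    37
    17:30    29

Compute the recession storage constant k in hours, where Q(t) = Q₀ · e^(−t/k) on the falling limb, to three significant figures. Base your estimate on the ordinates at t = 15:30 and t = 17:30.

k ≈ 1.77 h

On the falling limb, Q drops from 90 to 29 cfs between t = 15:30 and t = 17:30 (Δt = 2 h).
k = −Δt / ln(Q₂/Q₁) = −2 / ln(29/90) = 1.77 h.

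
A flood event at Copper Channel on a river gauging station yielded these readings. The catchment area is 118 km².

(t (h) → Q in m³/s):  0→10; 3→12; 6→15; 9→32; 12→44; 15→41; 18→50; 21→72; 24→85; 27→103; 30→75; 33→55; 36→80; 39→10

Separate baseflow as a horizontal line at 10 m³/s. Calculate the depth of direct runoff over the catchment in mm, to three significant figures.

d ≈ 49.8 mm

Direct runoff: 0.0, 2.0, 5.0, 22.0, 34.0, 31.0, 40.0, 62.0, 75.0, 93.0, 65.0, 45.0, 70.0, 0.0 m³/s; ΣQ_DR = 544.0 m³/s.
V = ΣQ_DR · Δt = 544.0 × 10800 s = 5.875 × 10^6 m³.
Over A = 118 km², depth = V / A = 49.8 mm.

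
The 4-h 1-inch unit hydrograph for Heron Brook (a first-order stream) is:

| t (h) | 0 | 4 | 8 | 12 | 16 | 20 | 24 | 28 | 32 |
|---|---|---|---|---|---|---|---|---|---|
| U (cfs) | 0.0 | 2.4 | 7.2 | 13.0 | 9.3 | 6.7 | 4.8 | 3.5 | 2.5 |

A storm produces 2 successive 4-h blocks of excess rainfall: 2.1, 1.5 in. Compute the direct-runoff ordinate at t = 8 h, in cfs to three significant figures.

By discrete convolution, Q_j = Σ (P_i / 1 in) · U_{j−i}.
At t = 8 h (j=2): Q = (2.1/1)·7.2 + (1.5/1)·2.4 = 18.7 cfs.

Q ≈ 18.7 cfs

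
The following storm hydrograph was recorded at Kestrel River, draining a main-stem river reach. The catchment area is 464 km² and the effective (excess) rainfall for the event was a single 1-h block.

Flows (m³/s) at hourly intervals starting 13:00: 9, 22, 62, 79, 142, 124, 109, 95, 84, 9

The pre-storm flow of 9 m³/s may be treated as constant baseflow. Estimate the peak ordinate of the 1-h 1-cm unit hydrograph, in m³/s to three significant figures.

U_p ≈ 266 m³/s

Direct runoff: 0.0, 13.0, 53.0, 70.0, 133.0, 115.0, 100.0, 86.0, 75.0, 0.0 m³/s; ΣQ_DR = 645.0 m³/s, peak = 133.0 m³/s.
Runoff depth d = ΣQ_DR·Δt / A = 645.0 × 3600 / (464 km²) = 5.004 mm.
The 1-cm UH is the DRH scaled by (10 mm)/d, so U_p = 133.0 × 10/5.004 = 266 m³/s.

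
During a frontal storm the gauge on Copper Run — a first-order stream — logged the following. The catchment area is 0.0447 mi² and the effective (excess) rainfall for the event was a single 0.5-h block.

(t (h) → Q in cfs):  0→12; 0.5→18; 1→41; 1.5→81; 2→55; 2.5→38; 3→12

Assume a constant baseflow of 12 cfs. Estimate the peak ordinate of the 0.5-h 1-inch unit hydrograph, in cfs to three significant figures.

Direct runoff: 0.0, 6.0, 29.0, 69.0, 43.0, 26.0, 0.0 cfs; ΣQ_DR = 173.0 cfs, peak = 69.0 cfs.
Runoff depth d = ΣQ_DR·Δt / A = 173.0 × 1800 / (0.0447 mi²) = 2.999 in.
The 1-inch UH is the DRH scaled by (1 in)/d, so U_p = 69.0 × 1/2.999 = 23.0 cfs.

U_p ≈ 23.0 cfs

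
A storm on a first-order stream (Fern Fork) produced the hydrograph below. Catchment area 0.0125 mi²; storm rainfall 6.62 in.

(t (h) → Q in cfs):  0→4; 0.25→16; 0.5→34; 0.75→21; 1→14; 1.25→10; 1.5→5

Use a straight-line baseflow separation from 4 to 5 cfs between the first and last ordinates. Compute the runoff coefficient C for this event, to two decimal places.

ΣQ_DR = 72.50 cfs; V = ΣQ_DR·Δt = 65250 ft³.
Runoff depth d = V / A = 2.247 in.
C = d / P = 2.247 / 6.62 = 0.34.

C ≈ 0.34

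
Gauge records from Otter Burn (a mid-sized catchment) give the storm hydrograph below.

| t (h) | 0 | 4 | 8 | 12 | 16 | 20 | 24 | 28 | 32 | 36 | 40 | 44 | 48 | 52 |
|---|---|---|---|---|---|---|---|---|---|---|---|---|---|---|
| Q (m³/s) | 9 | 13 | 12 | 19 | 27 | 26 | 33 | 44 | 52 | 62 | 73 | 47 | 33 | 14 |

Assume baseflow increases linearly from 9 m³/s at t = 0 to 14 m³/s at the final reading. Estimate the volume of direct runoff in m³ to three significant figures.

Direct-runoff ordinates (Q − Q_b): 0.00, 3.62, 2.23, 8.85, 16.46, 15.08, 21.69, 32.31, 39.92, 49.54, 60.15, 33.77, 19.38, 0.00 m³/s.
ΣQ_DR = 303.0 m³/s.
With Δt = 4 h = 14400 s, V = ΣQ_DR · Δt = 303.0 × 14400 = 4.36 × 10^6 m³.

V ≈ 4.36 × 10^6 m³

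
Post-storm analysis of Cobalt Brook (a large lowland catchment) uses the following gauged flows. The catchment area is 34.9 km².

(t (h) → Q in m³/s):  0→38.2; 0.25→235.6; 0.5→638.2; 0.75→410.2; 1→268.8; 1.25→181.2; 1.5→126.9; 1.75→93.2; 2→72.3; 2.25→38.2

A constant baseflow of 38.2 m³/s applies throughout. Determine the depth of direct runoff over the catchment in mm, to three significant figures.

Direct runoff: 0.0, 197.4, 600.0, 372.0, 230.6, 143.0, 88.7, 55.0, 34.1, 0.0 m³/s; ΣQ_DR = 1721 m³/s.
V = ΣQ_DR · Δt = 1721 × 900 s = 1.549 × 10^6 m³.
Over A = 34.9 km², depth = V / A = 44.4 mm.

d ≈ 44.4 mm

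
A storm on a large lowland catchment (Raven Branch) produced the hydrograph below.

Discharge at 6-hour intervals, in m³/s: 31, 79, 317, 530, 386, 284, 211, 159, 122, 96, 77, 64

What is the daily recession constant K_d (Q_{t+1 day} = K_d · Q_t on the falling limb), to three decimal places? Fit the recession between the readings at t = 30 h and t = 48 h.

K_d ≈ 0.324

Between t = 30 h and t = 48 h the flow falls from 284 to 122 m³/s over 3×6 h = 18 h.
Per-interval ratio K = (122/284)^(1/3) = 0.7545; K_d = K^(24/6) = 0.324.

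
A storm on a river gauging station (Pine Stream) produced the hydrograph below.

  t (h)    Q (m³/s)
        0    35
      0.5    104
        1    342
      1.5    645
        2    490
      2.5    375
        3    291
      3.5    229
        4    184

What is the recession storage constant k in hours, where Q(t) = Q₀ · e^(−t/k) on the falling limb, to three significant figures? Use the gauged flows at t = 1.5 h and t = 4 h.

k ≈ 1.99 h

On the falling limb, Q drops from 645 to 184 m³/s between t = 1.5 h and t = 4 h (Δt = 2.5 h).
k = −Δt / ln(Q₂/Q₁) = −2.5 / ln(184/645) = 1.99 h.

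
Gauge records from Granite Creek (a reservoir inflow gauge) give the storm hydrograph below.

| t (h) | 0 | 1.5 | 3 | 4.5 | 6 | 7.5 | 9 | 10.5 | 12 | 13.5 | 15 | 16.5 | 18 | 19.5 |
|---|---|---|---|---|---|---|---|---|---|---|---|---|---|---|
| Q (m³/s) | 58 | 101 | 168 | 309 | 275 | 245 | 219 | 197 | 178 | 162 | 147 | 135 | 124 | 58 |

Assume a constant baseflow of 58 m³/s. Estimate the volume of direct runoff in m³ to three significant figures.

V ≈ 8.45 × 10^6 m³

Direct-runoff ordinates (Q − Q_b): 0.0, 43.0, 110.0, 251.0, 217.0, 187.0, 161.0, 139.0, 120.0, 104.0, 89.0, 77.0, 66.0, 0.0 m³/s.
ΣQ_DR = 1564 m³/s.
With Δt = 1.5 h = 5400 s, V = ΣQ_DR · Δt = 1564 × 5400 = 8.45 × 10^6 m³.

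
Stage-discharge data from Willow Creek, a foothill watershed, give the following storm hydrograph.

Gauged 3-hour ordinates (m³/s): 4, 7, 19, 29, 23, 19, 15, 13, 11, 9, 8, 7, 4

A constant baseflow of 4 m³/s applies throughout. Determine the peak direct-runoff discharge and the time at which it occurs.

Q_p = 25.0 m³/s at t = 9 h

Subtracting baseflow gives direct-runoff ordinates: 0.0, 3.0, 15.0, 25.0, 19.0, 15.0, 11.0, 9.0, 7.0, 5.0, 4.0, 3.0, 0.0 m³/s.
The maximum is 25.0 m³/s, occurring at the reading for t = 9 h.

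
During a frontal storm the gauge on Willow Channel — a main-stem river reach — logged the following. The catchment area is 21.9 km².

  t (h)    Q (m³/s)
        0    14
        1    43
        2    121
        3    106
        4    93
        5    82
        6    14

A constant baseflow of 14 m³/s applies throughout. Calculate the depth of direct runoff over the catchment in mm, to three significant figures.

Direct runoff: 0.0, 29.0, 107.0, 92.0, 79.0, 68.0, 0.0 m³/s; ΣQ_DR = 375.0 m³/s.
V = ΣQ_DR · Δt = 375.0 × 3600 s = 1.350 × 10^6 m³.
Over A = 21.9 km², depth = V / A = 61.6 mm.

d ≈ 61.6 mm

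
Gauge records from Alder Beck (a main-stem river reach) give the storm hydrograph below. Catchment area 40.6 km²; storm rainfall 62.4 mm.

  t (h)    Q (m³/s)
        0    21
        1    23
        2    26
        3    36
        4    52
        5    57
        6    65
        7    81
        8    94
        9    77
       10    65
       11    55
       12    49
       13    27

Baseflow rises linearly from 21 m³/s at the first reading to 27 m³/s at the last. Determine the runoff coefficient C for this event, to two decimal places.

ΣQ_DR = 392.0 m³/s; V = ΣQ_DR·Δt = 1.411 × 10^6 m³.
Runoff depth d = V / A = 34.76 mm.
C = d / P = 34.76 / 62.4 = 0.56.

C ≈ 0.56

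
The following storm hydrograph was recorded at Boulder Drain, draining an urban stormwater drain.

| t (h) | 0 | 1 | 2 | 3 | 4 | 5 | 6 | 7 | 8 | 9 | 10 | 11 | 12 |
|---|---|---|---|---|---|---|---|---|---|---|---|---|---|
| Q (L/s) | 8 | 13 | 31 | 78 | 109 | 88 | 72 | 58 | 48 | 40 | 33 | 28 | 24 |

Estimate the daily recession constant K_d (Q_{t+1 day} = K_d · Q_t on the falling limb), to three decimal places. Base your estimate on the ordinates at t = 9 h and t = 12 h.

K_d ≈ 0.017

Between t = 9 h and t = 12 h the flow falls from 40 to 24 L/s over 3×1 h = 3 h.
Per-interval ratio K = (24/40)^(1/3) = 0.8434; K_d = K^(24/1) = 0.017.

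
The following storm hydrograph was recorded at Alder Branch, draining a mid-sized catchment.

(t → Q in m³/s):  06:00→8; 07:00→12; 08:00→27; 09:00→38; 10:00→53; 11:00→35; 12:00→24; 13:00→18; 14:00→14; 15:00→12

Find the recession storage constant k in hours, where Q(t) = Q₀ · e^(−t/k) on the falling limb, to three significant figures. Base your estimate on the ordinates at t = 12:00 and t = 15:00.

On the falling limb, Q drops from 24 to 12 m³/s between t = 12:00 and t = 15:00 (Δt = 3 h).
k = −Δt / ln(Q₂/Q₁) = −3 / ln(12/24) = 4.33 h.

k ≈ 4.33 h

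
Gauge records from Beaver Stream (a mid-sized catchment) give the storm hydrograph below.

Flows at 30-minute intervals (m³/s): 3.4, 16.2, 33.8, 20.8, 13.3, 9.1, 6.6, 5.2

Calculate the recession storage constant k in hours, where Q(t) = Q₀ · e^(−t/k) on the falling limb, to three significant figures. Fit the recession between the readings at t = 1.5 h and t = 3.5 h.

On the falling limb, Q drops from 20.8 to 5.2 m³/s between t = 1.5 h and t = 3.5 h (Δt = 2 h).
k = −Δt / ln(Q₂/Q₁) = −2 / ln(5.2/20.8) = 1.44 h.

k ≈ 1.44 h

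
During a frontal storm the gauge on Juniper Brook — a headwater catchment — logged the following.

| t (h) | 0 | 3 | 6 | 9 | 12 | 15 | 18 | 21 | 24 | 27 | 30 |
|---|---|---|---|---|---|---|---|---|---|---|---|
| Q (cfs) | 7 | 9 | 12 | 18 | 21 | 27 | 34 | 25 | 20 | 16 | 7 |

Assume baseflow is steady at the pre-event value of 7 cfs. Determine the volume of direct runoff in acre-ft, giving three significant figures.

Direct-runoff ordinates (Q − Q_b): 0.0, 2.0, 5.0, 11.0, 14.0, 20.0, 27.0, 18.0, 13.0, 9.0, 0.0 cfs.
ΣQ_DR = 119.0 cfs.
With Δt = 3 h = 10800 s, V = ΣQ_DR · Δt = 119.0 × 10800 = 1.29 × 10^6 ft³ = 29.5 acre-ft.

V ≈ 29.5 acre-ft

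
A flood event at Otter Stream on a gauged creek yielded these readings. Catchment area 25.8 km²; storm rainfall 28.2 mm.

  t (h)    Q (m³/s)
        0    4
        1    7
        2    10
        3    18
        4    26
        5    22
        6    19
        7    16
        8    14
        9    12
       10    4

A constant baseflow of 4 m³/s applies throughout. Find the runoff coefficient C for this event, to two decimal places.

ΣQ_DR = 108.0 m³/s; V = ΣQ_DR·Δt = 3.888 × 10^5 m³.
Runoff depth d = V / A = 15.07 mm.
C = d / P = 15.07 / 28.2 = 0.53.

C ≈ 0.53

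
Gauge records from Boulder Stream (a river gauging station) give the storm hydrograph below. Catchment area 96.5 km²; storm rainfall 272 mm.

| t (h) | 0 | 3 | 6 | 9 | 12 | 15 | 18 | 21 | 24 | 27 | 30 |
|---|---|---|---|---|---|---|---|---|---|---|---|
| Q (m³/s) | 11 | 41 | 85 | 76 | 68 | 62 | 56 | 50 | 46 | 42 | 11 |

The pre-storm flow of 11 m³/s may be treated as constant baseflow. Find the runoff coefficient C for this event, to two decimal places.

ΣQ_DR = 427.0 m³/s; V = ΣQ_DR·Δt = 4.612 × 10^6 m³.
Runoff depth d = V / A = 47.79 mm.
C = d / P = 47.79 / 272 = 0.18.

C ≈ 0.18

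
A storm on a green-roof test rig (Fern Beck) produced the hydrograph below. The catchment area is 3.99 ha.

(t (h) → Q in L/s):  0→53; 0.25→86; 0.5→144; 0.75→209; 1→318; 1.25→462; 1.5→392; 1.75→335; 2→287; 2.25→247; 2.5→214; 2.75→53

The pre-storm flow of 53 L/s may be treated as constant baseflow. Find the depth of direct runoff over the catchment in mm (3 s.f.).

Direct runoff: 0.0, 33.0, 91.0, 156.0, 265.0, 409.0, 339.0, 282.0, 234.0, 194.0, 161.0, 0.0 L/s; ΣQ_DR = 2164 L/s.
V = ΣQ_DR · Δt = 2164 × 900 s = 1.948 × 10^6 L.
Over A = 3.99 ha, depth = V / A = 48.8 mm.

d ≈ 48.8 mm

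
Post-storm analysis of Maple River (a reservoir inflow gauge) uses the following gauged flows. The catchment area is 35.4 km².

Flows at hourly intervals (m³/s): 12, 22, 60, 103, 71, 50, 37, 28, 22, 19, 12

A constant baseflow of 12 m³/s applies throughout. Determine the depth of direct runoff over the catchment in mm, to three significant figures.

Direct runoff: 0.0, 10.0, 48.0, 91.0, 59.0, 38.0, 25.0, 16.0, 10.0, 7.0, 0.0 m³/s; ΣQ_DR = 304.0 m³/s.
V = ΣQ_DR · Δt = 304.0 × 3600 s = 1.094 × 10^6 m³.
Over A = 35.4 km², depth = V / A = 30.9 mm.

d ≈ 30.9 mm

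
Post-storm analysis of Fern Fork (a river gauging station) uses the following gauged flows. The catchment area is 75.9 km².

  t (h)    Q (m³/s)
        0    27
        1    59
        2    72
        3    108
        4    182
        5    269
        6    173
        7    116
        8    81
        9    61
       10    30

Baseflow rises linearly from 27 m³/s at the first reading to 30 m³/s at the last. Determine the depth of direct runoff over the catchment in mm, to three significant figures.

Direct runoff: 0.00, 31.70, 44.40, 80.10, 153.80, 240.50, 144.20, 86.90, 51.60, 31.30, 0.00 m³/s; ΣQ_DR = 864.5 m³/s.
V = ΣQ_DR · Δt = 864.5 × 3600 s = 3.112 × 10^6 m³.
Over A = 75.9 km², depth = V / A = 41.0 mm.

d ≈ 41.0 mm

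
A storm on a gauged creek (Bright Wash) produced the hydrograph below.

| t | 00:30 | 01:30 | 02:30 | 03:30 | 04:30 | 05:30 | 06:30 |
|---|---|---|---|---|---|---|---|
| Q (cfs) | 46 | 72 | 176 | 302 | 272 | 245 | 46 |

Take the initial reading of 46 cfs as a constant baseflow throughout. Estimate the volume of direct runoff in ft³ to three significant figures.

Direct-runoff ordinates (Q − Q_b): 0.0, 26.0, 130.0, 256.0, 226.0, 199.0, 0.0 cfs.
ΣQ_DR = 837.0 cfs.
With Δt = 1 h = 3600 s, V = ΣQ_DR · Δt = 837.0 × 3600 = 3.01 × 10^6 ft³.

V ≈ 3.01 × 10^6 ft³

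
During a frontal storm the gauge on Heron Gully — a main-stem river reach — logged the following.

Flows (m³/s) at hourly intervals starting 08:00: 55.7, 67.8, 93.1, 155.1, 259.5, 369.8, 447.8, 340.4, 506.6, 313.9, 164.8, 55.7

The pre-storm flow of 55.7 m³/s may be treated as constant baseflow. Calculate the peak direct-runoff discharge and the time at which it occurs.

Q_p = 450.9 m³/s at t = 16:00

Subtracting baseflow gives direct-runoff ordinates: 0.0, 12.1, 37.4, 99.4, 203.8, 314.1, 392.1, 284.7, 450.9, 258.2, 109.1, 0.0 m³/s.
The maximum is 450.9 m³/s, occurring at the reading for t = 16:00.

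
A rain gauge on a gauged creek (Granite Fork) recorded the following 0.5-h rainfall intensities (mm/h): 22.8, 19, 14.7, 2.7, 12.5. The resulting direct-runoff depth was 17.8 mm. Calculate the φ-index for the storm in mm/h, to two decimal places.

Only the 4 blocks with intensity above φ contribute runoff: 22.8, 19, 14.7, 12.5 mm/h.
Σ(I−φ)·Δt = d  ⇒  (22.8+19+14.7+12.5 − 4φ)·0.5 = 17.8
φ = (69.00 − 17.8/0.5) / 4 = 8.35 mm/h.

φ ≈ 8.35 mm/h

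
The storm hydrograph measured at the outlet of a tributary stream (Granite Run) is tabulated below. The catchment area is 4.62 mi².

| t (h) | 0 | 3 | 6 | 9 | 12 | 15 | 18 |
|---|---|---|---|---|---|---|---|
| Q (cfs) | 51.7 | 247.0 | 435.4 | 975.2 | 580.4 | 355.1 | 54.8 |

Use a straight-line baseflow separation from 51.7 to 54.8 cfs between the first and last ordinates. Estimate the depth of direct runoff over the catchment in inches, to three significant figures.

d ≈ 2.34 in

Direct runoff: 0.00, 194.78, 382.67, 921.95, 526.63, 300.82, 0.00 cfs; ΣQ_DR = 2327 cfs.
V = ΣQ_DR · Δt = 2327 × 10800 s = 2.513 × 10^7 ft³.
Over A = 4.62 mi², depth = V / A = 2.34 in.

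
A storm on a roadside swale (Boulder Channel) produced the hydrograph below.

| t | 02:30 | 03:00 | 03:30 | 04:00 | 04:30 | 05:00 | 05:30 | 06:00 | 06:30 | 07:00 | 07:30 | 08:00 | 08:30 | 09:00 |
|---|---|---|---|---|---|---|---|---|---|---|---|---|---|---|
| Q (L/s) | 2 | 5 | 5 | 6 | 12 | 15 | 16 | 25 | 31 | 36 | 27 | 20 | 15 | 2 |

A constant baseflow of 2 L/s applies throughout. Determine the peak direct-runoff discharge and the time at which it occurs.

Q_p = 34.0 L/s at t = 07:00

Subtracting baseflow gives direct-runoff ordinates: 0.0, 3.0, 3.0, 4.0, 10.0, 13.0, 14.0, 23.0, 29.0, 34.0, 25.0, 18.0, 13.0, 0.0 L/s.
The maximum is 34.0 L/s, occurring at the reading for t = 07:00.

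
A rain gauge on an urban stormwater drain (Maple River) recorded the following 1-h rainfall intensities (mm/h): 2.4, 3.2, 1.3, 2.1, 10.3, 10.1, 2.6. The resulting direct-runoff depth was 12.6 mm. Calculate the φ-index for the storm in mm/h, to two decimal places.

φ ≈ 3.90 mm/h

Only the 2 blocks with intensity above φ contribute runoff: 10.3, 10.1 mm/h.
Σ(I−φ)·Δt = d  ⇒  (10.3+10.1 − 2φ)·1 = 12.6
φ = (20.40 − 12.6/1) / 2 = 3.90 mm/h.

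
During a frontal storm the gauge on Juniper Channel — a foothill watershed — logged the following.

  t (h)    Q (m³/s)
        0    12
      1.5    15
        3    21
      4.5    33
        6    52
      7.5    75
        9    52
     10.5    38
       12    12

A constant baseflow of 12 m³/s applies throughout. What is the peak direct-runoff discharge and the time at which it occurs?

Subtracting baseflow gives direct-runoff ordinates: 0.0, 3.0, 9.0, 21.0, 40.0, 63.0, 40.0, 26.0, 0.0 m³/s.
The maximum is 63.0 m³/s, occurring at the reading for t = 7.5 h.

Q_p = 63.0 m³/s at t = 7.5 h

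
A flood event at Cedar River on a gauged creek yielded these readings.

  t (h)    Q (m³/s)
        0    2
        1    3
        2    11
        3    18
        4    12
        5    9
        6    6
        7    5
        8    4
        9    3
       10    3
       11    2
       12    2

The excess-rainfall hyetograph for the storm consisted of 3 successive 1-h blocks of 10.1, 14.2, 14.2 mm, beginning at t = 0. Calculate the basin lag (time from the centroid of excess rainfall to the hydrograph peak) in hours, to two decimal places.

Centroid of excess rainfall: t_c = Σ P_i·t̄_i / ΣP_i = 1.6065 h (block centres at 0.5, 1.5, 2.5 h).
Hydrograph peak occurs at t = 3 h, so basin lag t_L = 3 − 1.6065 = 1.39 h.

t_L ≈ 1.39 h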